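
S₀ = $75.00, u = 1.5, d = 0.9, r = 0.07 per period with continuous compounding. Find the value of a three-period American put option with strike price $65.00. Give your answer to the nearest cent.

Risk-neutral probability p = (e^0.07 − 0.9)/(1.5 − 0.9) = 0.1725/0.6000 = 0.2875
Terminal stock prices: S_uuu = 253.1, S_uud = 151.9, S_udd = 91.12, S_ddd = 54.68
Terminal payoffs (K − S): max(-188.1, 0) = 0, max(-86.88, 0) = 0, max(-26.12, 0) = 0, max(10.32, 0) = 10.32
Node uu (S = 168.8): continuation = e^(−0.07)·[0.2875·0.0000 + 0.7125·0.0000] = 0.0000; exercise value = 0.0000 ≤ continuation, so V_uu = 0.0000
Node ud (S = 101.2): continuation = e^(−0.07)·[0.2875·0.0000 + 0.7125·0.0000] = 0.0000; exercise value = 0.0000 ≤ continuation, so V_ud = 0.0000
Node dd (S = 60.75): continuation = e^(−0.07)·[0.2875·0.0000 + 0.7125·10.3250] = 6.8591; exercise value = 4.2500 ≤ continuation, so V_dd = 6.8591
Node u (S = 112.5): continuation = e^(−0.07)·[0.2875·0.0000 + 0.7125·0.0000] = 0.0000; exercise value = 0.0000 ≤ continuation, so V_u = 0.0000
Node d (S = 67.5): continuation = e^(−0.07)·[0.2875·0.0000 + 0.7125·6.8591] = 4.5566; exercise value = 0.0000 ≤ continuation, so V_d = 4.5566
Node 0 (S = 75): continuation = e^(−0.07)·[0.2875·0.0000 + 0.7125·4.5566] = 3.0270; exercise value = 0.0000 ≤ continuation, so V_0 = 3.0270

$3.03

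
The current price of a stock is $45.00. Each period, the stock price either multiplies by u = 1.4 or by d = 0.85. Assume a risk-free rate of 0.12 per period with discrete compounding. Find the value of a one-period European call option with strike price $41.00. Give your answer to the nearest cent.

Risk-neutral probability p = (1 + 0.12 − 0.85)/(1.4 − 0.85) = 0.2700/0.5500 = 0.4909
Terminal stock prices: S_u = 63, S_d = 38.25
Terminal payoffs (S − K): max(22, 0) = 22, max(-2.75, 0) = 0
Node 0 (S = 45): V_0 = 1/1.12·[0.4909·22.0000 + 0.5091·0.0000] = 9.6429

$9.64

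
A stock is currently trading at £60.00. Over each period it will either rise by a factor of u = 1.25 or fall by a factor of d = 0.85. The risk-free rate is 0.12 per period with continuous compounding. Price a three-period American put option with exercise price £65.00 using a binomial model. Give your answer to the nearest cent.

£5.00

Risk-neutral probability p = (e^0.12 − 0.85)/(1.25 − 0.85) = 0.2775/0.4000 = 0.6937
Terminal stock prices: S_uuu = 117.2, S_uud = 79.69, S_udd = 54.19, S_ddd = 36.85
Terminal payoffs (K − S): max(-52.19, 0) = 0, max(-14.69, 0) = 0, max(10.81, 0) = 10.81, max(28.15, 0) = 28.15
Node uu (S = 93.75): continuation = e^(−0.12)·[0.6937·0.0000 + 0.3063·0.0000] = 0.0000; exercise value = 0.0000 ≤ continuation, so V_uu = 0.0000
Node ud (S = 63.75): continuation = e^(−0.12)·[0.6937·0.0000 + 0.3063·10.8125] = 2.9370; exercise value = 1.2500 ≤ continuation, so V_ud = 2.9370
Node dd (S = 43.35): continuation = e^(−0.12)·[0.6937·10.8125 + 0.3063·28.1525] = 14.2998; exercise value = 21.6500 > continuation, so V_dd = 21.6500 (exercise)
Node u (S = 75): continuation = e^(−0.12)·[0.6937·0.0000 + 0.3063·2.9370] = 0.7978; exercise value = 0.0000 ≤ continuation, so V_u = 0.7978
Node d (S = 51): continuation = e^(−0.12)·[0.6937·2.9370 + 0.3063·21.6500] = 7.6878; exercise value = 14.0000 > continuation, so V_d = 14.0000 (exercise)
Node 0 (S = 60): continuation = e^(−0.12)·[0.6937·0.7978 + 0.3063·14.0000] = 4.2936; exercise value = 5.0000 > continuation, so V_0 = 5.0000 (exercise)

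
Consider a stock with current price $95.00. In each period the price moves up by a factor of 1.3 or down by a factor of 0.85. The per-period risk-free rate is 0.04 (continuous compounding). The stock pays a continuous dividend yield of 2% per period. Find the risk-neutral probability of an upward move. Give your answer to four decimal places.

Per-period risk-free factor R = e^0.04 = 1.0408; dividend-adjusted growth = e^(0.04−0.02) = 1.0202.
Risk-neutral probability p = (1.0202 − 0.85)/(1.3 − 0.85) = 0.1702/0.4500 = 0.3782

p = 0.3782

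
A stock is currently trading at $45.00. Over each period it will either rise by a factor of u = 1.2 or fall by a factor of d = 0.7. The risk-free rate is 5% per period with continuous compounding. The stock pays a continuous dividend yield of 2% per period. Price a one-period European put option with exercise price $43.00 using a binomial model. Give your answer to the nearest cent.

Per-period risk-free factor R = e^0.05 = 1.0513; dividend-adjusted growth = e^(0.05−0.02) = 1.0305.
Risk-neutral probability p = (1.0305 − 0.7)/(1.2 − 0.7) = 0.3305/0.5000 = 0.6609
Terminal stock prices: S_u = 54, S_d = 31.5
Terminal payoffs (K − S): max(-11, 0) = 0, max(11.5, 0) = 11.5
Node 0 (S = 45): V_0 = e^(−0.05)·[0.6609·0.0000 + 0.3391·11.5000] = 3.7094

$3.71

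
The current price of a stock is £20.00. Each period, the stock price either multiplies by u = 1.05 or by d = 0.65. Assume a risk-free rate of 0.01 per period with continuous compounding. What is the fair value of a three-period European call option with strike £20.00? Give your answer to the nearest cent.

Risk-neutral probability p = (e^0.01 − 0.65)/(1.05 − 0.65) = 0.3601/0.4000 = 0.9001
Terminal stock prices: S_uuu = 23.15, S_uud = 14.33, S_udd = 8.873, S_ddd = 5.492
Terminal payoffs (S − K): max(3.153, 0) = 3.153, max(-5.667, 0) = 0, max(-11.13, 0) = 0, max(-14.51, 0) = 0
Node uu (S = 22.05): V_uu = e^(−0.01)·[0.9001·3.1525 + 0.0999·0.0000] = 2.8094
Node ud (S = 13.65): V_ud = e^(−0.01)·[0.9001·0.0000 + 0.0999·0.0000] = 0.0000
Node dd (S = 8.45): V_dd = e^(−0.01)·[0.9001·0.0000 + 0.0999·0.0000] = 0.0000
Node u (S = 21): V_u = e^(−0.01)·[0.9001·2.8094 + 0.0999·0.0000] = 2.5037
Node d (S = 13): V_d = e^(−0.01)·[0.9001·0.0000 + 0.0999·0.0000] = 0.0000
Node 0 (S = 20): V_0 = e^(−0.01)·[0.9001·2.5037 + 0.0999·0.0000] = 2.2312

£2.23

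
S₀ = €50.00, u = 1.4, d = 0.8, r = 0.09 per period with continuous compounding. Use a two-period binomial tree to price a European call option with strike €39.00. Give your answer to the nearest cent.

€18.94

Risk-neutral probability p = (e^0.09 − 0.8)/(1.4 − 0.8) = 0.2942/0.6000 = 0.4903
Terminal stock prices: S_uu = 98, S_ud = 56, S_dd = 32
Terminal payoffs (S − K): max(59, 0) = 59, max(17, 0) = 17, max(-7, 0) = 0
Node u (S = 70): V_u = e^(−0.09)·[0.4903·59.0000 + 0.5097·17.0000] = 34.3567
Node d (S = 40): V_d = e^(−0.09)·[0.4903·17.0000 + 0.5097·0.0000] = 7.6176
Node 0 (S = 50): V_0 = e^(−0.09)·[0.4903·34.3567 + 0.5097·7.6176] = 18.9435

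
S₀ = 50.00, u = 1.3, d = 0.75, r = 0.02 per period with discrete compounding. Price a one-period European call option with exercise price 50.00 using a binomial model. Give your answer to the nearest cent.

Risk-neutral probability p = (1 + 0.02 − 0.75)/(1.3 − 0.75) = 0.2700/0.5500 = 0.4909
Terminal stock prices: S_u = 65, S_d = 37.5
Terminal payoffs (S − K): max(15, 0) = 15, max(-12.5, 0) = 0
Node 0 (S = 50): V_0 = 1/1.02·[0.4909·15.0000 + 0.5091·0.0000] = 7.2193

7.22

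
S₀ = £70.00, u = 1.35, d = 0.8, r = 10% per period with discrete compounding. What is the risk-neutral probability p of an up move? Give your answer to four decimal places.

Risk-neutral probability p = (1 + 0.1 − 0.8)/(1.35 − 0.8) = 0.3000/0.5500 = 0.5455

p = 0.5455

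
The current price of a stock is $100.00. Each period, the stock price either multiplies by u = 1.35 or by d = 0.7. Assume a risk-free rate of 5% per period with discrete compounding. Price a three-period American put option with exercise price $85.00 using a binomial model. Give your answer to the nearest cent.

Risk-neutral probability p = (1 + 0.05 − 0.7)/(1.35 − 0.7) = 0.3500/0.6500 = 0.5385
Terminal stock prices: S_uuu = 246, S_uud = 127.6, S_udd = 66.15, S_ddd = 34.3
Terminal payoffs (K − S): max(-161, 0) = 0, max(-42.58, 0) = 0, max(18.85, 0) = 18.85, max(50.7, 0) = 50.7
Node uu (S = 182.3): continuation = 1/1.05·[0.5385·0.0000 + 0.4615·0.0000] = 0.0000; exercise value = 0.0000 ≤ continuation, so V_uu = 0.0000
Node ud (S = 94.5): continuation = 1/1.05·[0.5385·0.0000 + 0.4615·18.8500] = 8.2857; exercise value = 0.0000 ≤ continuation, so V_ud = 8.2857
Node dd (S = 49): continuation = 1/1.05·[0.5385·18.8500 + 0.4615·50.7000] = 31.9524; exercise value = 36.0000 > continuation, so V_dd = 36.0000 (exercise)
Node u (S = 135): continuation = 1/1.05·[0.5385·0.0000 + 0.4615·8.2857] = 3.6421; exercise value = 0.0000 ≤ continuation, so V_u = 3.6421
Node d (S = 70): continuation = 1/1.05·[0.5385·8.2857 + 0.4615·36.0000] = 20.0733; exercise value = 15.0000 ≤ continuation, so V_d = 20.0733
Node 0 (S = 100): continuation = 1/1.05·[0.5385·3.6421 + 0.4615·20.0733] = 10.6911; exercise value = 0.0000 ≤ continuation, so V_0 = 10.6911

$10.69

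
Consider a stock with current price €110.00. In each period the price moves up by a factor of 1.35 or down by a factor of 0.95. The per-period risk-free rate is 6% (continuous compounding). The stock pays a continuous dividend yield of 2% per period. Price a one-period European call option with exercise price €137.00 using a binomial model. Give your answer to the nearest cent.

€2.46

Per-period risk-free factor R = e^0.06 = 1.0618; dividend-adjusted growth = e^(0.06−0.02) = 1.0408.
Risk-neutral probability p = (1.0408 − 0.95)/(1.35 − 0.95) = 0.0908/0.4000 = 0.2270
Terminal stock prices: S_u = 148.5, S_d = 104.5
Terminal payoffs (S − K): max(11.5, 0) = 11.5, max(-32.5, 0) = 0
Node 0 (S = 110): V_0 = e^(−0.06)·[0.2270·11.5000 + 0.7730·0.0000] = 2.4588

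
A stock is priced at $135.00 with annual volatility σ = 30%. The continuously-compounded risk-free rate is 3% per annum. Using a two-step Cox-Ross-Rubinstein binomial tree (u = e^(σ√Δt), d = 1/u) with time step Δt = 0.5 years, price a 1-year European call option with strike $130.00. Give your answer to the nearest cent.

$19.67

CRR parameters: u = e^(σ√Δt) = e^(0.3·√0.5) = 1.2363, d = 1/u = 0.8089
Per-period rate: rΔt = 0.03·0.5 = 0.015, so R = e^0.015 = 1.0151
Risk-neutral probability p = (e^0.015 − 0.8089)/(1.2363 − 0.8089) = 0.2063/0.4275 = 0.4825
Terminal stock prices: S_uu = 206.3, S_ud = 135, S_dd = 88.32
Terminal payoffs (S − K): max(76.34, 0) = 76.34, max(5, 0) = 5, max(-41.68, 0) = 0
Node u (S = 166.9): V_u = e^(−0.015)·[0.4825·76.3428 + 0.5175·5.0000] = 38.8374
Node d (S = 109.2): V_d = e^(−0.015)·[0.4825·5.0000 + 0.5175·0.0000] = 2.3767
Node 0 (S = 135): V_0 = e^(−0.015)·[0.4825·38.8374 + 0.5175·2.3767] = 19.6725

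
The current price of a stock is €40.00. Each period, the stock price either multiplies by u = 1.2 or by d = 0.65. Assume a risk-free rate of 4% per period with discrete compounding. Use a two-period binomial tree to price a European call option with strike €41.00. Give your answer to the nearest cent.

€7.72

Risk-neutral probability p = (1 + 0.04 − 0.65)/(1.2 − 0.65) = 0.3900/0.5500 = 0.7091
Terminal stock prices: S_uu = 57.6, S_ud = 31.2, S_dd = 16.9
Terminal payoffs (S − K): max(16.6, 0) = 16.6, max(-9.8, 0) = 0, max(-24.1, 0) = 0
Node u (S = 48): V_u = 1/1.04·[0.7091·16.6000 + 0.2909·0.0000] = 11.3182
Node d (S = 26): V_d = 1/1.04·[0.7091·0.0000 + 0.2909·0.0000] = 0.0000
Node 0 (S = 40): V_0 = 1/1.04·[0.7091·11.3182 + 0.2909·0.0000] = 7.7169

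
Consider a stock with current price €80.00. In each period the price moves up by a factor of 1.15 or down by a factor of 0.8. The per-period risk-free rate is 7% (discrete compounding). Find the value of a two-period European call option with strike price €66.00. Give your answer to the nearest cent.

€23.03

Risk-neutral probability p = (1 + 0.07 − 0.8)/(1.15 − 0.8) = 0.2700/0.3500 = 0.7714
Terminal stock prices: S_uu = 105.8, S_ud = 73.6, S_dd = 51.2
Terminal payoffs (S − K): max(39.8, 0) = 39.8, max(7.6, 0) = 7.6, max(-14.8, 0) = 0
Node u (S = 92): V_u = 1/1.07·[0.7714·39.8000 + 0.2286·7.6000] = 30.3178
Node d (S = 64): V_d = 1/1.07·[0.7714·7.6000 + 0.2286·0.0000] = 5.4793
Node 0 (S = 80): V_0 = 1/1.07·[0.7714·30.3178 + 0.2286·5.4793] = 23.0284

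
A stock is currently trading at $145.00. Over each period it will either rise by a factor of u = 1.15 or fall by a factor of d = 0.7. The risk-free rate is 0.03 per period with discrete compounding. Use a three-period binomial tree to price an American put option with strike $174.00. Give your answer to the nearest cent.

$34.55

Risk-neutral probability p = (1 + 0.03 − 0.7)/(1.15 − 0.7) = 0.3300/0.4500 = 0.7333
Terminal stock prices: S_uuu = 220.5, S_uud = 134.2, S_udd = 81.71, S_ddd = 49.73
Terminal payoffs (K − S): max(-46.53, 0) = 0, max(39.77, 0) = 39.77, max(92.29, 0) = 92.29, max(124.3, 0) = 124.3
Node uu (S = 191.8): continuation = 1/1.03·[0.7333·0.0000 + 0.2667·39.7663] = 10.2955; exercise value = 0.0000 ≤ continuation, so V_uu = 10.2955
Node ud (S = 116.7): continuation = 1/1.03·[0.7333·39.7663 + 0.2667·92.2925] = 52.2070; exercise value = 57.2750 > continuation, so V_ud = 57.2750 (exercise)
Node dd (S = 71.05): continuation = 1/1.03·[0.7333·92.2925 + 0.2667·124.2650] = 97.8820; exercise value = 102.9500 > continuation, so V_dd = 102.9500 (exercise)
Node u (S = 166.8): continuation = 1/1.03·[0.7333·10.2955 + 0.2667·57.2750] = 22.1586; exercise value = 7.2500 ≤ continuation, so V_u = 22.1586
Node d (S = 101.5): continuation = 1/1.03·[0.7333·57.2750 + 0.2667·102.9500] = 67.4320; exercise value = 72.5000 > continuation, so V_d = 72.5000 (exercise)
Node 0 (S = 145): continuation = 1/1.03·[0.7333·22.1586 + 0.2667·72.5000] = 34.5466; exercise value = 29.0000 ≤ continuation, so V_0 = 34.5466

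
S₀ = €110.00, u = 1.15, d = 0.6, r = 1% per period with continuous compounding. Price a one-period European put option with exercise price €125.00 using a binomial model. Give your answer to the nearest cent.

Risk-neutral probability p = (e^0.01 − 0.6)/(1.15 − 0.6) = 0.4101/0.5500 = 0.7455
Terminal stock prices: S_u = 126.5, S_d = 66
Terminal payoffs (K − S): max(-1.5, 0) = 0, max(59, 0) = 59
Node 0 (S = 110): V_0 = e^(−0.01)·[0.7455·0.0000 + 0.2545·59.0000] = 14.8634

€14.86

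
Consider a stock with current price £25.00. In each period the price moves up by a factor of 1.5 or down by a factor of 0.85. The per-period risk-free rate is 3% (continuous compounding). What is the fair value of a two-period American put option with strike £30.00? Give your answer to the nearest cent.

Risk-neutral probability p = (e^0.03 − 0.85)/(1.5 − 0.85) = 0.1805/0.6500 = 0.2776
Terminal stock prices: S_uu = 56.25, S_ud = 31.88, S_dd = 18.06
Terminal payoffs (K − S): max(-26.25, 0) = 0, max(-1.875, 0) = 0, max(11.94, 0) = 11.94
Node u (S = 37.5): continuation = e^(−0.03)·[0.2776·0.0000 + 0.7224·0.0000] = 0.0000; exercise value = 0.0000 ≤ continuation, so V_u = 0.0000
Node d (S = 21.25): continuation = e^(−0.03)·[0.2776·0.0000 + 0.7224·11.9375] = 8.3685; exercise value = 8.7500 > continuation, so V_d = 8.7500 (exercise)
Node 0 (S = 25): continuation = e^(−0.03)·[0.2776·0.0000 + 0.7224·8.7500] = 6.1340; exercise value = 5.0000 ≤ continuation, so V_0 = 6.1340

£6.13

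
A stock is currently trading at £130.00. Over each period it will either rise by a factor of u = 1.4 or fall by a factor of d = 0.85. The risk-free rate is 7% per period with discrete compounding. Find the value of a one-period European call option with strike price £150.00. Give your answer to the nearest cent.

£11.96

Risk-neutral probability p = (1 + 0.07 − 0.85)/(1.4 − 0.85) = 0.2200/0.5500 = 0.4000
Terminal stock prices: S_u = 182, S_d = 110.5
Terminal payoffs (S − K): max(32, 0) = 32, max(-39.5, 0) = 0
Node 0 (S = 130): V_0 = 1/1.07·[0.4000·32.0000 + 0.6000·0.0000] = 11.9626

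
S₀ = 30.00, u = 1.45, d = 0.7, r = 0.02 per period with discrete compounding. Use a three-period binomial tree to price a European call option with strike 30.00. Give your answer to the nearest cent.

8.67

Risk-neutral probability p = (1 + 0.02 − 0.7)/(1.45 − 0.7) = 0.3200/0.7500 = 0.4267
Terminal stock prices: S_uuu = 91.46, S_uud = 44.15, S_udd = 21.31, S_ddd = 10.29
Terminal payoffs (S − K): max(61.46, 0) = 61.46, max(14.15, 0) = 14.15, max(-8.685, 0) = 0, max(-19.71, 0) = 0
Node uu (S = 63.08): V_uu = 1/1.02·[0.4267·61.4587 + 0.5733·14.1525] = 33.6632
Node ud (S = 30.45): V_ud = 1/1.02·[0.4267·14.1525 + 0.5733·0.0000] = 5.9200
Node dd (S = 14.7): V_dd = 1/1.02·[0.4267·0.0000 + 0.5733·0.0000] = 0.0000
Node u (S = 43.5): V_u = 1/1.02·[0.4267·33.6632 + 0.5733·5.9200] = 17.4089
Node d (S = 21): V_d = 1/1.02·[0.4267·5.9200 + 0.5733·0.0000] = 2.4763
Node 0 (S = 30): V_0 = 1/1.02·[0.4267·17.4089 + 0.5733·2.4763] = 8.6741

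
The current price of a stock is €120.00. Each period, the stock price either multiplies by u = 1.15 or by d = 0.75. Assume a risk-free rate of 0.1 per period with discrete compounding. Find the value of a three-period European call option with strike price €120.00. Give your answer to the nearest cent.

€31.46

Risk-neutral probability p = (1 + 0.1 − 0.75)/(1.15 − 0.75) = 0.3500/0.4000 = 0.8750
Terminal stock prices: S_uuu = 182.5, S_uud = 119, S_udd = 77.62, S_ddd = 50.62
Terminal payoffs (S − K): max(62.5, 0) = 62.5, max(-0.975, 0) = 0, max(-42.38, 0) = 0, max(-69.38, 0) = 0
Node uu (S = 158.7): V_uu = 1/1.1·[0.8750·62.5050 + 0.1250·0.0000] = 49.7199
Node ud (S = 103.5): V_ud = 1/1.1·[0.8750·0.0000 + 0.1250·0.0000] = 0.0000
Node dd (S = 67.5): V_dd = 1/1.1·[0.8750·0.0000 + 0.1250·0.0000] = 0.0000
Node u (S = 138): V_u = 1/1.1·[0.8750·49.7199 + 0.1250·0.0000] = 39.5499
Node d (S = 90): V_d = 1/1.1·[0.8750·0.0000 + 0.1250·0.0000] = 0.0000
Node 0 (S = 120): V_0 = 1/1.1·[0.8750·39.5499 + 0.1250·0.0000] = 31.4602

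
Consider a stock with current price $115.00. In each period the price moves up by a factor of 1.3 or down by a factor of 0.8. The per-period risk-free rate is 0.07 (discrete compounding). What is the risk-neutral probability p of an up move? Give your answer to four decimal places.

Risk-neutral probability p = (1 + 0.07 − 0.8)/(1.3 − 0.8) = 0.2700/0.5000 = 0.5400

p = 0.5400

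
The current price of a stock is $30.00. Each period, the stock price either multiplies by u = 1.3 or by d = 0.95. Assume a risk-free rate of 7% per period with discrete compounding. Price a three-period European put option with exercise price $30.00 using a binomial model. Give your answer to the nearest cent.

$0.99

Risk-neutral probability p = (1 + 0.07 − 0.95)/(1.3 − 0.95) = 0.1200/0.3500 = 0.3429
Terminal stock prices: S_uuu = 65.91, S_uud = 48.16, S_udd = 35.2, S_ddd = 25.72
Terminal payoffs (K − S): max(-35.91, 0) = 0, max(-18.16, 0) = 0, max(-5.197, 0) = 0, max(4.279, 0) = 4.279
Node uu (S = 50.7): V_uu = 1/1.07·[0.3429·0.0000 + 0.6571·0.0000] = 0.0000
Node ud (S = 37.05): V_ud = 1/1.07·[0.3429·0.0000 + 0.6571·0.0000] = 0.0000
Node dd (S = 27.07): V_dd = 1/1.07·[0.3429·0.0000 + 0.6571·4.2788] = 2.6278
Node u (S = 39): V_u = 1/1.07·[0.3429·0.0000 + 0.6571·0.0000] = 0.0000
Node d (S = 28.5): V_d = 1/1.07·[0.3429·0.0000 + 0.6571·2.6278] = 1.6139
Node 0 (S = 30): V_0 = 1/1.07·[0.3429·0.0000 + 0.6571·1.6139] = 0.9912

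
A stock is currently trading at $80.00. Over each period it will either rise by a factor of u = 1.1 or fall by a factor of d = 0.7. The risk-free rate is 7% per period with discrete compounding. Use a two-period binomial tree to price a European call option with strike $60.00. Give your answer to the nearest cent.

$27.70

Risk-neutral probability p = (1 + 0.07 − 0.7)/(1.1 − 0.7) = 0.3700/0.4000 = 0.9250
Terminal stock prices: S_uu = 96.8, S_ud = 61.6, S_dd = 39.2
Terminal payoffs (S − K): max(36.8, 0) = 36.8, max(1.6, 0) = 1.6, max(-20.8, 0) = 0
Node u (S = 88): V_u = 1/1.07·[0.9250·36.8000 + 0.0750·1.6000] = 31.9252
Node d (S = 56): V_d = 1/1.07·[0.9250·1.6000 + 0.0750·0.0000] = 1.3832
Node 0 (S = 80): V_0 = 1/1.07·[0.9250·31.9252 + 0.0750·1.3832] = 27.6959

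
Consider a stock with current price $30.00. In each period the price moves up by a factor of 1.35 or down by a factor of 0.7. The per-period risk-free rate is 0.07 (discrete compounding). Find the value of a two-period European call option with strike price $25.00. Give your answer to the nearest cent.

$9.83

Risk-neutral probability p = (1 + 0.07 − 0.7)/(1.35 − 0.7) = 0.3700/0.6500 = 0.5692
Terminal stock prices: S_uu = 54.68, S_ud = 28.35, S_dd = 14.7
Terminal payoffs (S − K): max(29.68, 0) = 29.68, max(3.35, 0) = 3.35, max(-10.3, 0) = 0
Node u (S = 40.5): V_u = 1/1.07·[0.5692·29.6750 + 0.4308·3.3500] = 17.1355
Node d (S = 21): V_d = 1/1.07·[0.5692·3.3500 + 0.4308·0.0000] = 1.7822
Node 0 (S = 30): V_0 = 1/1.07·[0.5692·17.1355 + 0.4308·1.7822] = 9.8334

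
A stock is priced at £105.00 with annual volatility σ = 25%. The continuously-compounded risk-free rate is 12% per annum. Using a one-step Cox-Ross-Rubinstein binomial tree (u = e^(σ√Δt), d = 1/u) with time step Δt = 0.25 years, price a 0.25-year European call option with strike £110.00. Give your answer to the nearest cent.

CRR parameters: u = e^(σ√Δt) = e^(0.25·√0.25) = 1.1331, d = 1/u = 0.8825
Per-period rate: rΔt = 0.12·0.25 = 0.03, so R = e^0.03 = 1.0305
Risk-neutral probability p = (e^0.03 − 0.8825)/(1.1331 − 0.8825) = 0.1480/0.2507 = 0.5903
Terminal stock prices: S_u = 119, S_d = 92.66
Terminal payoffs (S − K): max(8.981, 0) = 8.981, max(-17.34, 0) = 0
Node 0 (S = 105): V_0 = e^(−0.03)·[0.5903·8.9806 + 0.4097·0.0000] = 5.1445

£5.14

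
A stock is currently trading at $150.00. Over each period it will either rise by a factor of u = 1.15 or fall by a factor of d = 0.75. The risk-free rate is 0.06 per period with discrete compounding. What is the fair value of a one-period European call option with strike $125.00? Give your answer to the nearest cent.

$34.73

Risk-neutral probability p = (1 + 0.06 − 0.75)/(1.15 − 0.75) = 0.3100/0.4000 = 0.7750
Terminal stock prices: S_u = 172.5, S_d = 112.5
Terminal payoffs (S − K): max(47.5, 0) = 47.5, max(-12.5, 0) = 0
Node 0 (S = 150): V_0 = 1/1.06·[0.7750·47.5000 + 0.2250·0.0000] = 34.7288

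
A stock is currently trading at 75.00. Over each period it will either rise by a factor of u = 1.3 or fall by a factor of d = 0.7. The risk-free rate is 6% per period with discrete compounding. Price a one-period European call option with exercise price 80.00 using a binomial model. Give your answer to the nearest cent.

9.91

Risk-neutral probability p = (1 + 0.06 − 0.7)/(1.3 − 0.7) = 0.3600/0.6000 = 0.6000
Terminal stock prices: S_u = 97.5, S_d = 52.5
Terminal payoffs (S − K): max(17.5, 0) = 17.5, max(-27.5, 0) = 0
Node 0 (S = 75): V_0 = 1/1.06·[0.6000·17.5000 + 0.4000·0.0000] = 9.9057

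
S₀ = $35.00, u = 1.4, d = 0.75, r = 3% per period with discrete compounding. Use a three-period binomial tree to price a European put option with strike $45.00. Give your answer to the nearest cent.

$11.79

Risk-neutral probability p = (1 + 0.03 − 0.75)/(1.4 − 0.75) = 0.2800/0.6500 = 0.4308
Terminal stock prices: S_uuu = 96.04, S_uud = 51.45, S_udd = 27.56, S_ddd = 14.77
Terminal payoffs (K − S): max(-51.04, 0) = 0, max(-6.45, 0) = 0, max(17.44, 0) = 17.44, max(30.23, 0) = 30.23
Node uu (S = 68.6): V_uu = 1/1.03·[0.4308·0.0000 + 0.5692·0.0000] = 0.0000
Node ud (S = 36.75): V_ud = 1/1.03·[0.4308·0.0000 + 0.5692·17.4375] = 9.6369
Node dd (S = 19.69): V_dd = 1/1.03·[0.4308·17.4375 + 0.5692·30.2344] = 24.0018
Node u (S = 49): V_u = 1/1.03·[0.4308·0.0000 + 0.5692·9.6369] = 5.3258
Node d (S = 26.25): V_d = 1/1.03·[0.4308·9.6369 + 0.5692·24.0018] = 17.2950
Node 0 (S = 35): V_0 = 1/1.03·[0.4308·5.3258 + 0.5692·17.2950] = 11.7855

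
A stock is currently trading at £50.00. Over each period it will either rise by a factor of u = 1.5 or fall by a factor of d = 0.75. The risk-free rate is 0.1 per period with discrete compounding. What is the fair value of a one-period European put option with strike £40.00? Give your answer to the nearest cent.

Risk-neutral probability p = (1 + 0.1 − 0.75)/(1.5 − 0.75) = 0.3500/0.7500 = 0.4667
Terminal stock prices: S_u = 75, S_d = 37.5
Terminal payoffs (K − S): max(-35, 0) = 0, max(2.5, 0) = 2.5
Node 0 (S = 50): V_0 = 1/1.1·[0.4667·0.0000 + 0.5333·2.5000] = 1.2121

£1.21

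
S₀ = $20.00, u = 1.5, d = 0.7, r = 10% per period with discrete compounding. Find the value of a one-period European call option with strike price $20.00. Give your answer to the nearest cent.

$4.55

Risk-neutral probability p = (1 + 0.1 − 0.7)/(1.5 − 0.7) = 0.4000/0.8000 = 0.5000
Terminal stock prices: S_u = 30, S_d = 14
Terminal payoffs (S − K): max(10, 0) = 10, max(-6, 0) = 0
Node 0 (S = 20): V_0 = 1/1.1·[0.5000·10.0000 + 0.5000·0.0000] = 4.5455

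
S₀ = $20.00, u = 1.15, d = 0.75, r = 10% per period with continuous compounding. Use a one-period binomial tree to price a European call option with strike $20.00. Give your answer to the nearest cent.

Risk-neutral probability p = (e^0.1 − 0.75)/(1.15 − 0.75) = 0.3552/0.4000 = 0.8879
Terminal stock prices: S_u = 23, S_d = 15
Terminal payoffs (S − K): max(3, 0) = 3, max(-5, 0) = 0
Node 0 (S = 20): V_0 = e^(−0.1)·[0.8879·3.0000 + 0.1121·0.0000] = 2.4103

$2.41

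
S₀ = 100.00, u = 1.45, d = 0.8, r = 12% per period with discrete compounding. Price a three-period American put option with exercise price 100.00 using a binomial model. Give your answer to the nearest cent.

9.72

Risk-neutral probability p = (1 + 0.12 − 0.8)/(1.45 − 0.8) = 0.3200/0.6500 = 0.4923
Terminal stock prices: S_uuu = 304.9, S_uud = 168.2, S_udd = 92.8, S_ddd = 51.2
Terminal payoffs (K − S): max(-204.9, 0) = 0, max(-68.2, 0) = 0, max(7.2, 0) = 7.2, max(48.8, 0) = 48.8
Node uu (S = 210.2): continuation = 1/1.12·[0.4923·0.0000 + 0.5077·0.0000] = 0.0000; exercise value = 0.0000 ≤ continuation, so V_uu = 0.0000
Node ud (S = 116): continuation = 1/1.12·[0.4923·0.0000 + 0.5077·7.2000] = 3.2637; exercise value = 0.0000 ≤ continuation, so V_ud = 3.2637
Node dd (S = 64): continuation = 1/1.12·[0.4923·7.2000 + 0.5077·48.8000] = 25.2857; exercise value = 36.0000 > continuation, so V_dd = 36.0000 (exercise)
Node u (S = 145): continuation = 1/1.12·[0.4923·0.0000 + 0.5077·3.2637] = 1.4794; exercise value = 0.0000 ≤ continuation, so V_u = 1.4794
Node d (S = 80): continuation = 1/1.12·[0.4923·3.2637 + 0.5077·36.0000] = 17.7533; exercise value = 20.0000 > continuation, so V_d = 20.0000 (exercise)
Node 0 (S = 100): continuation = 1/1.12·[0.4923·1.4794 + 0.5077·20.0000] = 9.7162; exercise value = 0.0000 ≤ continuation, so V_0 = 9.7162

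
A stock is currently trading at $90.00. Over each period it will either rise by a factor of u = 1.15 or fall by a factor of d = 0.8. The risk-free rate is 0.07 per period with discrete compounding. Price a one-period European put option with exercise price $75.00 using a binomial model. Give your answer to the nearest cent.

Risk-neutral probability p = (1 + 0.07 − 0.8)/(1.15 − 0.8) = 0.2700/0.3500 = 0.7714
Terminal stock prices: S_u = 103.5, S_d = 72
Terminal payoffs (K − S): max(-28.5, 0) = 0, max(3, 0) = 3
Node 0 (S = 90): V_0 = 1/1.07·[0.7714·0.0000 + 0.2286·3.0000] = 0.6409

$0.64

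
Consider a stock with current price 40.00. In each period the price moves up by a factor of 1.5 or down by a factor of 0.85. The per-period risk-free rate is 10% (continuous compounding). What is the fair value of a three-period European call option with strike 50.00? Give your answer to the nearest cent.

Risk-neutral probability p = (e^0.1 − 0.85)/(1.5 − 0.85) = 0.2552/0.6500 = 0.3926
Terminal stock prices: S_uuu = 135, S_uud = 76.5, S_udd = 43.35, S_ddd = 24.56
Terminal payoffs (S − K): max(85, 0) = 85, max(26.5, 0) = 26.5, max(-6.65, 0) = 0, max(-25.44, 0) = 0
Node uu (S = 90): V_uu = e^(−0.1)·[0.3926·85.0000 + 0.6074·26.5000] = 44.7581
Node ud (S = 51): V_ud = e^(−0.1)·[0.3926·26.5000 + 0.6074·0.0000] = 9.4131
Node dd (S = 28.9): V_dd = e^(−0.1)·[0.3926·0.0000 + 0.6074·0.0000] = 0.0000
Node u (S = 60): V_u = e^(−0.1)·[0.3926·44.7581 + 0.6074·9.4131] = 21.0723
Node d (S = 34): V_d = e^(−0.1)·[0.3926·9.4131 + 0.6074·0.0000] = 3.3437
Node 0 (S = 40): V_0 = e^(−0.1)·[0.3926·21.0723 + 0.6074·3.3437] = 9.3229

9.32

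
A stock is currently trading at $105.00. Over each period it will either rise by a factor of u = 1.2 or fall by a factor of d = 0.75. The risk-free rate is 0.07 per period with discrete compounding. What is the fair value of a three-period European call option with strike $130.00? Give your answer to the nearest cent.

Risk-neutral probability p = (1 + 0.07 − 0.75)/(1.2 − 0.75) = 0.3200/0.4500 = 0.7111
Terminal stock prices: S_uuu = 181.4, S_uud = 113.4, S_udd = 70.88, S_ddd = 44.3
Terminal payoffs (S − K): max(51.44, 0) = 51.44, max(-16.6, 0) = 0, max(-59.12, 0) = 0, max(-85.7, 0) = 0
Node uu (S = 151.2): V_uu = 1/1.07·[0.7111·51.4400 + 0.2889·0.0000] = 34.1865
Node ud (S = 94.5): V_ud = 1/1.07·[0.7111·0.0000 + 0.2889·0.0000] = 0.0000
Node dd (S = 59.06): V_dd = 1/1.07·[0.7111·0.0000 + 0.2889·0.0000] = 0.0000
Node u (S = 126): V_u = 1/1.07·[0.7111·34.1865 + 0.2889·0.0000] = 22.7200
Node d (S = 78.75): V_d = 1/1.07·[0.7111·0.0000 + 0.2889·0.0000] = 0.0000
Node 0 (S = 105): V_0 = 1/1.07·[0.7111·22.7200 + 0.2889·0.0000] = 15.0995

$15.10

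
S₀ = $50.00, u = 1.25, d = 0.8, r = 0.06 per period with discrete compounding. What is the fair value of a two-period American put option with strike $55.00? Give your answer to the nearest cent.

$7.06

Risk-neutral probability p = (1 + 0.06 − 0.8)/(1.25 − 0.8) = 0.2600/0.4500 = 0.5778
Terminal stock prices: S_uu = 78.12, S_ud = 50, S_dd = 32
Terminal payoffs (K − S): max(-23.12, 0) = 0, max(5, 0) = 5, max(23, 0) = 23
Node u (S = 62.5): continuation = 1/1.06·[0.5778·0.0000 + 0.4222·5.0000] = 1.9916; exercise value = 0.0000 ≤ continuation, so V_u = 1.9916
Node d (S = 40): continuation = 1/1.06·[0.5778·5.0000 + 0.4222·23.0000] = 11.8868; exercise value = 15.0000 > continuation, so V_d = 15.0000 (exercise)
Node 0 (S = 50): continuation = 1/1.06·[0.5778·1.9916 + 0.4222·15.0000] = 7.0604; exercise value = 5.0000 ≤ continuation, so V_0 = 7.0604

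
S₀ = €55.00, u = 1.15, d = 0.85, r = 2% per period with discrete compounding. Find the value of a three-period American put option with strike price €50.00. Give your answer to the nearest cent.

€2.71

Risk-neutral probability p = (1 + 0.02 − 0.85)/(1.15 − 0.85) = 0.1700/0.3000 = 0.5667
Terminal stock prices: S_uuu = 83.65, S_uud = 61.83, S_udd = 45.7, S_ddd = 33.78
Terminal payoffs (K − S): max(-33.65, 0) = 0, max(-11.83, 0) = 0, max(4.302, 0) = 4.302, max(16.22, 0) = 16.22
Node uu (S = 72.74): continuation = 1/1.02·[0.5667·0.0000 + 0.4333·0.0000] = 0.0000; exercise value = 0.0000 ≤ continuation, so V_uu = 0.0000
Node ud (S = 53.76): continuation = 1/1.02·[0.5667·0.0000 + 0.4333·4.3019] = 1.8276; exercise value = 0.0000 ≤ continuation, so V_ud = 1.8276
Node dd (S = 39.74): continuation = 1/1.02·[0.5667·4.3019 + 0.4333·16.2231] = 9.2821; exercise value = 10.2625 > continuation, so V_dd = 10.2625 (exercise)
Node u (S = 63.25): continuation = 1/1.02·[0.5667·0.0000 + 0.4333·1.8276] = 0.7764; exercise value = 0.0000 ≤ continuation, so V_u = 0.7764
Node d (S = 46.75): continuation = 1/1.02·[0.5667·1.8276 + 0.4333·10.2625] = 5.3752; exercise value = 3.2500 ≤ continuation, so V_d = 5.3752
Node 0 (S = 55): continuation = 1/1.02·[0.5667·0.7764 + 0.4333·5.3752] = 2.7149; exercise value = 0.0000 ≤ continuation, so V_0 = 2.7149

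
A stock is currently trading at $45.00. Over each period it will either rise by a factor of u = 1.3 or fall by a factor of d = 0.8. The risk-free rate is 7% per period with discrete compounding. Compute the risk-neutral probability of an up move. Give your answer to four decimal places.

p = 0.5400

Risk-neutral probability p = (1 + 0.07 − 0.8)/(1.3 − 0.8) = 0.2700/0.5000 = 0.5400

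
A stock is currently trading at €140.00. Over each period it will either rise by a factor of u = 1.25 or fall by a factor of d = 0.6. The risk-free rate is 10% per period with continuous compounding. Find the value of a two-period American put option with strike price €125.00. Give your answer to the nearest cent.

Risk-neutral probability p = (e^0.1 − 0.6)/(1.25 − 0.6) = 0.5052/0.6500 = 0.7772
Terminal stock prices: S_uu = 218.8, S_ud = 105, S_dd = 50.4
Terminal payoffs (K − S): max(-93.75, 0) = 0, max(20, 0) = 20, max(74.6, 0) = 74.6
Node u (S = 175): continuation = e^(−0.1)·[0.7772·0.0000 + 0.2228·20.0000] = 4.0322; exercise value = 0.0000 ≤ continuation, so V_u = 4.0322
Node d (S = 84): continuation = e^(−0.1)·[0.7772·20.0000 + 0.2228·74.6000] = 29.1047; exercise value = 41.0000 > continuation, so V_d = 41.0000 (exercise)
Node 0 (S = 140): continuation = e^(−0.1)·[0.7772·4.0322 + 0.2228·41.0000] = 11.1016; exercise value = 0.0000 ≤ continuation, so V_0 = 11.1016

€11.10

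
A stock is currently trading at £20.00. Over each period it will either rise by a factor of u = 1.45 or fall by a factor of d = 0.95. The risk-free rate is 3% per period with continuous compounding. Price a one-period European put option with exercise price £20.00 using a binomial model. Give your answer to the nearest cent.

Risk-neutral probability p = (e^0.03 − 0.95)/(1.45 − 0.95) = 0.0805/0.5000 = 0.1609
Terminal stock prices: S_u = 29, S_d = 19
Terminal payoffs (K − S): max(-9, 0) = 0, max(1, 0) = 1
Node 0 (S = 20): V_0 = e^(−0.03)·[0.1609·0.0000 + 0.8391·1.0000] = 0.8143

£0.81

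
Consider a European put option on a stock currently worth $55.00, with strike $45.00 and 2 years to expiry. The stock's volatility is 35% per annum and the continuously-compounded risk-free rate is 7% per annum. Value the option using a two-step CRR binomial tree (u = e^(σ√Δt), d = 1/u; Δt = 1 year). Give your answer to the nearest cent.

CRR parameters: u = e^(σ√Δt) = e^(0.35·√1) = 1.4191, d = 1/u = 0.7047
Per-period rate: rΔt = 0.07·1 = 0.07, so R = e^0.07 = 1.0725
Risk-neutral probability p = (e^0.07 − 0.7047)/(1.4191 − 0.7047) = 0.3678/0.7144 = 0.5149
Terminal stock prices: S_uu = 110.8, S_ud = 55, S_dd = 27.31
Terminal payoffs (K − S): max(-65.76, 0) = 0, max(-10, 0) = 0, max(17.69, 0) = 17.69
Node u (S = 78.05): V_u = e^(−0.07)·[0.5149·0.0000 + 0.4851·0.0000] = 0.0000
Node d (S = 38.76): V_d = e^(−0.07)·[0.5149·0.0000 + 0.4851·17.6878] = 8.0006
Node 0 (S = 55): V_0 = e^(−0.07)·[0.5149·0.0000 + 0.4851·8.0006] = 3.6188

$3.62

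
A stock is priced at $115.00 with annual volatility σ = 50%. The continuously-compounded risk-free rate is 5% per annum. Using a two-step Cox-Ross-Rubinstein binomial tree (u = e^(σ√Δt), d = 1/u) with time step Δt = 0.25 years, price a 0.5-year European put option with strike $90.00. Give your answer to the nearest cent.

CRR parameters: u = e^(σ√Δt) = e^(0.5·√0.25) = 1.2840, d = 1/u = 0.7788
Per-period rate: rΔt = 0.05·0.25 = 0.0125, so R = e^0.0125 = 1.0126
Risk-neutral probability p = (e^0.0125 − 0.7788)/(1.2840 − 0.7788) = 0.2338/0.5052 = 0.4627
Terminal stock prices: S_uu = 189.6, S_ud = 115, S_dd = 69.75
Terminal payoffs (K − S): max(-99.6, 0) = 0, max(-25, 0) = 0, max(20.25, 0) = 20.25
Node u (S = 147.7): V_u = e^(−0.0125)·[0.4627·0.0000 + 0.5373·0.0000] = 0.0000
Node d (S = 89.56): V_d = e^(−0.0125)·[0.4627·0.0000 + 0.5373·20.2490] = 10.7442
Node 0 (S = 115): V_0 = e^(−0.0125)·[0.4627·0.0000 + 0.5373·10.7442] = 5.7009

$5.70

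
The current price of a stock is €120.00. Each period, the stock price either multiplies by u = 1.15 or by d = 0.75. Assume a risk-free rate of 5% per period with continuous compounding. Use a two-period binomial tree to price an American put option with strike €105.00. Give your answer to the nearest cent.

€3.77

Risk-neutral probability p = (e^0.05 − 0.75)/(1.15 − 0.75) = 0.3013/0.4000 = 0.7532
Terminal stock prices: S_uu = 158.7, S_ud = 103.5, S_dd = 67.5
Terminal payoffs (K − S): max(-53.7, 0) = 0, max(1.5, 0) = 1.5, max(37.5, 0) = 37.5
Node u (S = 138): continuation = e^(−0.05)·[0.7532·0.0000 + 0.2468·1.5000] = 0.3522; exercise value = 0.0000 ≤ continuation, so V_u = 0.3522
Node d (S = 90): continuation = e^(−0.05)·[0.7532·1.5000 + 0.2468·37.5000] = 9.8791; exercise value = 15.0000 > continuation, so V_d = 15.0000 (exercise)
Node 0 (S = 120): continuation = e^(−0.05)·[0.7532·0.3522 + 0.2468·15.0000] = 3.7741; exercise value = 0.0000 ≤ continuation, so V_0 = 3.7741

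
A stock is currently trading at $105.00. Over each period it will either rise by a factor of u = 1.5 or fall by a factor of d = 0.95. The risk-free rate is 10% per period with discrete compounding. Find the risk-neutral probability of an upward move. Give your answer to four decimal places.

Risk-neutral probability p = (1 + 0.1 − 0.95)/(1.5 − 0.95) = 0.1500/0.5500 = 0.2727

p = 0.2727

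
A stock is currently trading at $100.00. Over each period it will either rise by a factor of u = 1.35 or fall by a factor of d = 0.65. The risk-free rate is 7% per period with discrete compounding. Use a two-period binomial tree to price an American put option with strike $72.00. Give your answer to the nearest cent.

Risk-neutral probability p = (1 + 0.07 − 0.65)/(1.35 − 0.65) = 0.4200/0.7000 = 0.6000
Terminal stock prices: S_uu = 182.3, S_ud = 87.75, S_dd = 42.25
Terminal payoffs (K − S): max(-110.3, 0) = 0, max(-15.75, 0) = 0, max(29.75, 0) = 29.75
Node u (S = 135): continuation = 1/1.07·[0.6000·0.0000 + 0.4000·0.0000] = 0.0000; exercise value = 0.0000 ≤ continuation, so V_u = 0.0000
Node d (S = 65): continuation = 1/1.07·[0.6000·0.0000 + 0.4000·29.7500] = 11.1215; exercise value = 7.0000 ≤ continuation, so V_d = 11.1215
Node 0 (S = 100): continuation = 1/1.07·[0.6000·0.0000 + 0.4000·11.1215] = 4.1576; exercise value = 0.0000 ≤ continuation, so V_0 = 4.1576

$4.16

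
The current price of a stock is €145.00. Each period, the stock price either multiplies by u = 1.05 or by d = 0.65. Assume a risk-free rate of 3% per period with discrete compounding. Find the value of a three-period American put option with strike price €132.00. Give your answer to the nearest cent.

Risk-neutral probability p = (1 + 0.03 − 0.65)/(1.05 − 0.65) = 0.3800/0.4000 = 0.9500
Terminal stock prices: S_uuu = 167.9, S_uud = 103.9, S_udd = 64.33, S_ddd = 39.82
Terminal payoffs (K − S): max(-35.86, 0) = 0, max(28.09, 0) = 28.09, max(67.67, 0) = 67.67, max(92.18, 0) = 92.18
Node uu (S = 159.9): continuation = 1/1.03·[0.9500·0.0000 + 0.0500·28.0894] = 1.3636; exercise value = 0.0000 ≤ continuation, so V_uu = 1.3636
Node ud (S = 98.96): continuation = 1/1.03·[0.9500·28.0894 + 0.0500·67.6744] = 29.1928; exercise value = 33.0375 > continuation, so V_ud = 33.0375 (exercise)
Node dd (S = 61.26): continuation = 1/1.03·[0.9500·67.6744 + 0.0500·92.1794] = 66.8928; exercise value = 70.7375 > continuation, so V_dd = 70.7375 (exercise)
Node u (S = 152.2): continuation = 1/1.03·[0.9500·1.3636 + 0.0500·33.0375] = 2.8614; exercise value = 0.0000 ≤ continuation, so V_u = 2.8614
Node d (S = 94.25): continuation = 1/1.03·[0.9500·33.0375 + 0.0500·70.7375] = 33.9053; exercise value = 37.7500 > continuation, so V_d = 37.7500 (exercise)
Node 0 (S = 145): continuation = 1/1.03·[0.9500·2.8614 + 0.0500·37.7500] = 4.4717; exercise value = 0.0000 ≤ continuation, so V_0 = 4.4717

€4.47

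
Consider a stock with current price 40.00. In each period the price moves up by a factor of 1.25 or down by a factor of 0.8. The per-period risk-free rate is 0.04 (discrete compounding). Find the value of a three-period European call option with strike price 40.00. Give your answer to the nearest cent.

8.68

Risk-neutral probability p = (1 + 0.04 − 0.8)/(1.25 − 0.8) = 0.2400/0.4500 = 0.5333
Terminal stock prices: S_uuu = 78.12, S_uud = 50, S_udd = 32, S_ddd = 20.48
Terminal payoffs (S − K): max(38.12, 0) = 38.12, max(10, 0) = 10, max(-8, 0) = 0, max(-19.52, 0) = 0
Node uu (S = 62.5): V_uu = 1/1.04·[0.5333·38.1250 + 0.4667·10.0000] = 24.0385
Node ud (S = 40): V_ud = 1/1.04·[0.5333·10.0000 + 0.4667·0.0000] = 5.1282
Node dd (S = 25.6): V_dd = 1/1.04·[0.5333·0.0000 + 0.4667·0.0000] = 0.0000
Node u (S = 50): V_u = 1/1.04·[0.5333·24.0385 + 0.4667·5.1282] = 14.6285
Node d (S = 32): V_d = 1/1.04·[0.5333·5.1282 + 0.4667·0.0000] = 2.6298
Node 0 (S = 40): V_0 = 1/1.04·[0.5333·14.6285 + 0.4667·2.6298] = 8.6819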